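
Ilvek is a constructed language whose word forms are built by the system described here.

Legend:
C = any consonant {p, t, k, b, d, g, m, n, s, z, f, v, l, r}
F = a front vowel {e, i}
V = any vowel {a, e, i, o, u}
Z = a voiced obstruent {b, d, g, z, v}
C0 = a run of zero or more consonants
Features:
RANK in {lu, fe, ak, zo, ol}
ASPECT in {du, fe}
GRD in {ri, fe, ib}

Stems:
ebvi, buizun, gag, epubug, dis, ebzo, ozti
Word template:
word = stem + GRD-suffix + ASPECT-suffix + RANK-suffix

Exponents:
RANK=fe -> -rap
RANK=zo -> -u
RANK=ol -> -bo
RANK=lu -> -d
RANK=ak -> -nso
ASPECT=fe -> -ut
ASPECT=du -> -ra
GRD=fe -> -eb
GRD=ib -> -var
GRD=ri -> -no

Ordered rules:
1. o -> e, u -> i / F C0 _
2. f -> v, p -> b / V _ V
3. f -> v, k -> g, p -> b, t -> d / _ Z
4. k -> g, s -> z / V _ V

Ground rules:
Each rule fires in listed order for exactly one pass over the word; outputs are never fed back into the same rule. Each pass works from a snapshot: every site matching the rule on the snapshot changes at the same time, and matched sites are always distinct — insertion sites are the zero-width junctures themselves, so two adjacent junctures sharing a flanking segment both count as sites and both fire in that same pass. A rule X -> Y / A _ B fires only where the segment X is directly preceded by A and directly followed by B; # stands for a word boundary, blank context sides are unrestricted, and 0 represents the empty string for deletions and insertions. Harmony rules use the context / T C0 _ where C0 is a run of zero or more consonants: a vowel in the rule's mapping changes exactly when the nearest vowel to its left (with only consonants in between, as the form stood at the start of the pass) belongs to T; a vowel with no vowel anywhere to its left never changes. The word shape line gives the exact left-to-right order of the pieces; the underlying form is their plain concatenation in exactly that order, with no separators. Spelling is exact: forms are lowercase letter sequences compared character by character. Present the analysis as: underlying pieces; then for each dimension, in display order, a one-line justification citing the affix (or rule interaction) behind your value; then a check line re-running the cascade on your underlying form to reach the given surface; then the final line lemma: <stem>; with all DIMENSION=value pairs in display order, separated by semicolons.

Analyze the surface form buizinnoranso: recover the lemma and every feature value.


underlying: buizun-no-ra-nso
RANK=ak - signalled by the affix -nso
ASPECT=du - signalled by the affix -ra
GRD=ri - signalled by the affix -no
check: buizunnoranso -> buizinnoranso -> buizinnoranso -> buizinnoranso -> buizinnoranso
lemma: buizun; RANK=ak; ASPECT=du; GRD=ri


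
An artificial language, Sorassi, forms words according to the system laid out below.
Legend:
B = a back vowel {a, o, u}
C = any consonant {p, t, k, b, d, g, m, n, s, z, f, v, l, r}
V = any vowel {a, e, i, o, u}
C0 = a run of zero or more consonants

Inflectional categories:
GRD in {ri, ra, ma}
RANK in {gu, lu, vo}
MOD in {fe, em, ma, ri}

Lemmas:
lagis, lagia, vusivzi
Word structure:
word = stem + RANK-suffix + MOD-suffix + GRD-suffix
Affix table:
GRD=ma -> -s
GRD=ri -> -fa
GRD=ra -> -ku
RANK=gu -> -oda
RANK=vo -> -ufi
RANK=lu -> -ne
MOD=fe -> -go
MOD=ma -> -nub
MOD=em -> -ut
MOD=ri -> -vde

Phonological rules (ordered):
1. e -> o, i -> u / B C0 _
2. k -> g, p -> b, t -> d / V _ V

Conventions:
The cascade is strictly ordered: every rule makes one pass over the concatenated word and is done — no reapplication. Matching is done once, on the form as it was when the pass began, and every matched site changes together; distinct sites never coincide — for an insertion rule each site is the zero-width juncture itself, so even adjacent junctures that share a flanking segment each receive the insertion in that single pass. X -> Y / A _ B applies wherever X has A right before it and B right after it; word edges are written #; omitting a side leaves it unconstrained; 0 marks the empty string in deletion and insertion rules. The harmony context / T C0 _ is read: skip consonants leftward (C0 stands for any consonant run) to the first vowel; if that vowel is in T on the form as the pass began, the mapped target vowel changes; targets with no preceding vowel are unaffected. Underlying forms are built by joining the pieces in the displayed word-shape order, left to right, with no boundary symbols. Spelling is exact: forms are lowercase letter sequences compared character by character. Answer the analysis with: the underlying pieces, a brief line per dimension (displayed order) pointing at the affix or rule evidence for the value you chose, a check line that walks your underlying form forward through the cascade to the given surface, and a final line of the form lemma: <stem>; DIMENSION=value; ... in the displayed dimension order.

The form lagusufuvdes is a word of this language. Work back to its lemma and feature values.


underlying: lagis-ufi-vde-s
GRD=ma - signalled by the affix -s
RANK=vo - signalled by the affix -ufi
MOD=ri - signalled by the affix -vde
check: lagisufivdes -> lagusufuvdes -> lagusufuvdes
lemma: lagis; GRD=ma; RANK=vo; MOD=ri


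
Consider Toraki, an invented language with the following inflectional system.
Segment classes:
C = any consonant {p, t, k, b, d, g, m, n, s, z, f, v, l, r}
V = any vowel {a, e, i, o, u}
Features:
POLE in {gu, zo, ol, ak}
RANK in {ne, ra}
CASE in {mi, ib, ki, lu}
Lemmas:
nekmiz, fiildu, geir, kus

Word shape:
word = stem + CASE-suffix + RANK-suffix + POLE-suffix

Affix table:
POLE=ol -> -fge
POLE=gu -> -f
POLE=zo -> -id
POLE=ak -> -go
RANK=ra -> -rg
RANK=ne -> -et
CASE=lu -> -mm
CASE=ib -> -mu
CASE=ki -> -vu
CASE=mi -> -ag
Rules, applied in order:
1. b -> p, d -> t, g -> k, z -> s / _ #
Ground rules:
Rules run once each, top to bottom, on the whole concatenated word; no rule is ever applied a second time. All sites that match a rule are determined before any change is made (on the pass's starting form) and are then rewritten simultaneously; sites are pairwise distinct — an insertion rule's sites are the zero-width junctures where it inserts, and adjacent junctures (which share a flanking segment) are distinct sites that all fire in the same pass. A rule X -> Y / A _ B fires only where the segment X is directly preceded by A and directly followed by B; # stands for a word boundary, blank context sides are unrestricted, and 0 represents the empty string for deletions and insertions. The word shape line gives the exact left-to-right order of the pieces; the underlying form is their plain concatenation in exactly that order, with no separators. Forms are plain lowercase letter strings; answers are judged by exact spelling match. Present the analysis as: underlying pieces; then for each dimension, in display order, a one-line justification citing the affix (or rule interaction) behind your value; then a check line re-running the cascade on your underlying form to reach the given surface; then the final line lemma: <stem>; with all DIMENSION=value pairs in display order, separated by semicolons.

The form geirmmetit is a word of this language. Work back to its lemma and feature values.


underlying: geir-mm-et-id
POLE=zo - signalled by the affix -id
RANK=ne - signalled by the affix -et
CASE=lu - signalled by the affix -mm
check: geirmmetid -> geirmmetit
lemma: geir; POLE=zo; RANK=ne; CASE=lu


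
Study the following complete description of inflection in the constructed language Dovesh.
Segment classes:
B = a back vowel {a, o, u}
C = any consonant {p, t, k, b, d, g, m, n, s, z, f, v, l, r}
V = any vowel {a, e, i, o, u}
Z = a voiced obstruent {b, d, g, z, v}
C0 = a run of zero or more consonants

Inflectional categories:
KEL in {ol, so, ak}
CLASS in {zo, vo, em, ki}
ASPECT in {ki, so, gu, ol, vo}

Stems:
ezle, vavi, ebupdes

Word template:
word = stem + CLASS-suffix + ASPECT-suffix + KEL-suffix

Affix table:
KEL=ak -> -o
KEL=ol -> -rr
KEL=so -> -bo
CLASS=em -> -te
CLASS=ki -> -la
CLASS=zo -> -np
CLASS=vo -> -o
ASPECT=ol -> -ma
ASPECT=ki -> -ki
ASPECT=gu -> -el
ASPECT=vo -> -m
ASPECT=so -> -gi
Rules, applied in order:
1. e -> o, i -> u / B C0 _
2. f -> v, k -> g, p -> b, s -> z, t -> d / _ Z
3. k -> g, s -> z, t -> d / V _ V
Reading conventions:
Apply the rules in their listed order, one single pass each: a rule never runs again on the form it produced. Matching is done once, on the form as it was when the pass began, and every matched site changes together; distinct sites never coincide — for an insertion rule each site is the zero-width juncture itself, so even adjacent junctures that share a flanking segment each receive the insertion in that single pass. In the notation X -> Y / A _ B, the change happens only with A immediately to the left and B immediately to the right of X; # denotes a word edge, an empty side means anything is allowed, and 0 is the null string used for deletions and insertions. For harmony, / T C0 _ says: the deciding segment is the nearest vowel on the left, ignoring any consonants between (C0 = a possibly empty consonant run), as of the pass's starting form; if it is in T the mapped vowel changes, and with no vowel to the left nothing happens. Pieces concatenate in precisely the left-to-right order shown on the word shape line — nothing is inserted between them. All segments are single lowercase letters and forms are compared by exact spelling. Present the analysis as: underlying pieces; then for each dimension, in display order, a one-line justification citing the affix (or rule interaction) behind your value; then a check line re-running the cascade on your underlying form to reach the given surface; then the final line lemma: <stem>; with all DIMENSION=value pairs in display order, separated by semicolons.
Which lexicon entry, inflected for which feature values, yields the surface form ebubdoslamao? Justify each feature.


underlying: ebupdes-la-ma-o
KEL=ak - signalled by the affix -o
CLASS=ki - signalled by the affix -la
ASPECT=ol - signalled by the affix -ma
check: ebupdeslamao -> ebupdoslamao -> ebubdoslamao -> ebubdoslamao
lemma: ebupdes; KEL=ak; CLASS=ki; ASPECT=ol


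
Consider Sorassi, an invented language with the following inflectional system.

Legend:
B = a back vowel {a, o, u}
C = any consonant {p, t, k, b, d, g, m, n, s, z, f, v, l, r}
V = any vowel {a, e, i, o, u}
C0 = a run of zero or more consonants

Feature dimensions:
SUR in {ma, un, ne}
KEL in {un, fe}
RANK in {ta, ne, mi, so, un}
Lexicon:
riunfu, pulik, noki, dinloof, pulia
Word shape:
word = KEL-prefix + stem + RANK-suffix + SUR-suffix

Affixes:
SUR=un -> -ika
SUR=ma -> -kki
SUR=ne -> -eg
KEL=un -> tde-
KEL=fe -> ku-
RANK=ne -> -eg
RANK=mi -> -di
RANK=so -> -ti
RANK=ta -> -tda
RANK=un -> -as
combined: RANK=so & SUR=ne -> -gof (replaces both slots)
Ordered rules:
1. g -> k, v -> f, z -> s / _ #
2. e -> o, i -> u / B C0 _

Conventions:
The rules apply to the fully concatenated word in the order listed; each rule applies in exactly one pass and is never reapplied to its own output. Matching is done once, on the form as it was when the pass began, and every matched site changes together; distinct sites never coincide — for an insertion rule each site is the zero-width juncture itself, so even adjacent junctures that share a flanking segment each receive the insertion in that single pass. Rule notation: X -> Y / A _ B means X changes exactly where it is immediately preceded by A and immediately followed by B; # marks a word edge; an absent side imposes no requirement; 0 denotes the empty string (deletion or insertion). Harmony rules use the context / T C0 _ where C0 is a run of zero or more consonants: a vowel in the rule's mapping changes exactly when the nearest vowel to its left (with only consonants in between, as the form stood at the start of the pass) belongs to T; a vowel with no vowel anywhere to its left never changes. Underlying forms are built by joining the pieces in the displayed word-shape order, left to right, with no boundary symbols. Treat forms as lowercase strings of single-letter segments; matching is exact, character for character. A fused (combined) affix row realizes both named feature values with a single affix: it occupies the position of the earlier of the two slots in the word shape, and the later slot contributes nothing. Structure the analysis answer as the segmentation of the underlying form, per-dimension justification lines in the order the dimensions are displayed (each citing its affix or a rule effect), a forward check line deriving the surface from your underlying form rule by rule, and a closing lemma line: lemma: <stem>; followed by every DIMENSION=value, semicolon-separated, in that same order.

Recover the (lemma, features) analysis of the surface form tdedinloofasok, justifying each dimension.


underlying: tde-dinloof-as-eg
SUR=ne - signalled by the affix -eg
KEL=un - signalled by the affix tde-
RANK=un - signalled by the affix -as
check: tdedinloofaseg -> tdedinloofasek -> tdedinloofasok
lemma: dinloof; SUR=ne; KEL=un; RANK=un


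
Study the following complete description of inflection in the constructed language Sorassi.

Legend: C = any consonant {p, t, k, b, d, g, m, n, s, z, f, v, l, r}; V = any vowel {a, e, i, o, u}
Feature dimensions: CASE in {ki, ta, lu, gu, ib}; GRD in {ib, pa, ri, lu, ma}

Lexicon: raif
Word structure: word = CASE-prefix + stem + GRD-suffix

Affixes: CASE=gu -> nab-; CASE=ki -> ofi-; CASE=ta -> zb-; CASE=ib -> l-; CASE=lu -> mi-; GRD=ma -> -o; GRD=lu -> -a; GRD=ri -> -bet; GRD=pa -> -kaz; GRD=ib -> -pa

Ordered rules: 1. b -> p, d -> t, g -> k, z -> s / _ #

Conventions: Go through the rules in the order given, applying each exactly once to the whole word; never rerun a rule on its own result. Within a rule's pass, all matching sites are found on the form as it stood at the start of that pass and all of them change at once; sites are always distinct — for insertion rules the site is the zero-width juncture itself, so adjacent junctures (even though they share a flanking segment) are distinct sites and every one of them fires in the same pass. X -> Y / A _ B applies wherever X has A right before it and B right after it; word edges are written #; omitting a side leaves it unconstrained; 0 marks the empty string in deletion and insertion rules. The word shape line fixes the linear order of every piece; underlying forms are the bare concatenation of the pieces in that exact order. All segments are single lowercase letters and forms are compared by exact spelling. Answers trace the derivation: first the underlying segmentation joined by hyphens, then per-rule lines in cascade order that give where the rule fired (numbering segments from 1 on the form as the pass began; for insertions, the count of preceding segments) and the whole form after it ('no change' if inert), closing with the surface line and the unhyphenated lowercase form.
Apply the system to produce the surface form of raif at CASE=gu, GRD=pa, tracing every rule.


underlying: nab-raif-kaz
1. b -> p, d -> t, g -> k, z -> s / _ #: fires at position(s) 10: nabraifkas
surface: nabraifkas


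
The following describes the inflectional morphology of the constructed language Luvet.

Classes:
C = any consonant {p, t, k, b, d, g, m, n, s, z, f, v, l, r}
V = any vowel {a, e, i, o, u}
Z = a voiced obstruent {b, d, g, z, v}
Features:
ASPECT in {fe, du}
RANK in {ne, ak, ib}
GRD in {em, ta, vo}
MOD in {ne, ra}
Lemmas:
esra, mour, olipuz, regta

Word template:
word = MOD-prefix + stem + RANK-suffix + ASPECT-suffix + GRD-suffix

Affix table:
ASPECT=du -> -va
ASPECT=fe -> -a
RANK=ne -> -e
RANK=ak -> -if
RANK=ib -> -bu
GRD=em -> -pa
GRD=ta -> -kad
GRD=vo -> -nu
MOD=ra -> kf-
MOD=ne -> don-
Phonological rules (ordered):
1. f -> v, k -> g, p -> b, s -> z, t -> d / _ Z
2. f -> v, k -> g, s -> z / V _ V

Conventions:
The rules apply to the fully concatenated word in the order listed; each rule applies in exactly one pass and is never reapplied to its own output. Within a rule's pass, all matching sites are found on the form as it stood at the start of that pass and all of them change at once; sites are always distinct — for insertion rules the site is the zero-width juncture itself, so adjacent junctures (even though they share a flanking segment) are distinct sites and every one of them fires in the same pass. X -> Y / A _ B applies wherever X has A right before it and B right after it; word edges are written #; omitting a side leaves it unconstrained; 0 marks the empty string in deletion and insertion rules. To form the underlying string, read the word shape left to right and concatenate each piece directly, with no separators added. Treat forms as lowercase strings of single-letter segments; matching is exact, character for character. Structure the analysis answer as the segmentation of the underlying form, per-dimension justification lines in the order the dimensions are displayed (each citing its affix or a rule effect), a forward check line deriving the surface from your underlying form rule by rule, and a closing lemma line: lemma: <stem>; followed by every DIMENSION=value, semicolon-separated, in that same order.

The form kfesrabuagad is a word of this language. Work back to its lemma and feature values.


underlying: kf-esra-bu-a-kad
ASPECT=fe - signalled by the affix -a
RANK=ib - signalled by the affix -bu
GRD=ta - signalled by the affix -kad
MOD=ra - signalled by the affix kf-
check: kfesrabuakad -> kfesrabuakad -> kfesrabuagad
lemma: esra; ASPECT=fe; RANK=ib; GRD=ta; MOD=ra


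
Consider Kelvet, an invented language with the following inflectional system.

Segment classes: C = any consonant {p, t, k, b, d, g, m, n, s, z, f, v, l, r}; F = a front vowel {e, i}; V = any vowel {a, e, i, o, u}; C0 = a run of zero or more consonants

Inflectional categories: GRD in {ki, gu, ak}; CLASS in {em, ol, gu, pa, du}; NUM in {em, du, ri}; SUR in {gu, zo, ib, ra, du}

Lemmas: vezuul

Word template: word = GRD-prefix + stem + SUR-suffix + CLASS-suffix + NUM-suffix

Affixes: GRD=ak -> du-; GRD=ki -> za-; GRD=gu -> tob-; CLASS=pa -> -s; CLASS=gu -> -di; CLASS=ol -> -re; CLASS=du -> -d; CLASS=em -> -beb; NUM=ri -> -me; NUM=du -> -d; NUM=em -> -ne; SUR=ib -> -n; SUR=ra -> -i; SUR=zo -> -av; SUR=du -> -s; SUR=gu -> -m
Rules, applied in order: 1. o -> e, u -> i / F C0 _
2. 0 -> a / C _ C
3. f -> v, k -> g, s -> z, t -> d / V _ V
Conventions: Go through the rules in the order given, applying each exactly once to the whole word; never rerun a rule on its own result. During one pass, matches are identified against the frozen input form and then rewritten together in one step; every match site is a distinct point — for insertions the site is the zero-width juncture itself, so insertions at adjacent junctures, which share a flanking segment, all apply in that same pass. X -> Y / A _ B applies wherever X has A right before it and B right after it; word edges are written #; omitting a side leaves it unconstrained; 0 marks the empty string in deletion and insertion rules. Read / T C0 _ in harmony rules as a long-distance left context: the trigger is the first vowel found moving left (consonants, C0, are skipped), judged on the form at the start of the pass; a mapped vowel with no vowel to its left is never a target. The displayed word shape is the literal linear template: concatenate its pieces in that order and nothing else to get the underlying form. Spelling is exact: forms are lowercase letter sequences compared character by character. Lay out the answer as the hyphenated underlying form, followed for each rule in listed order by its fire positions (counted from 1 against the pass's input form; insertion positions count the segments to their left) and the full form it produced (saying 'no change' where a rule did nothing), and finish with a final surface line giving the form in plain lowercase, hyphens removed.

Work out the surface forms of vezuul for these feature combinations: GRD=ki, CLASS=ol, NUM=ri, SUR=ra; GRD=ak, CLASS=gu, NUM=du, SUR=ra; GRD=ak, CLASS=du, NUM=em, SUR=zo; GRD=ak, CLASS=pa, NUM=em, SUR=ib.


cell GRD=ki, CLASS=ol, NUM=ri, SUR=ra:
underlying: za-vezuul-i-re-me
1. o -> e, u -> i / F C0 _: fires at position(s) 6: zaveziulireme
2. 0 -> a / C _ C: no change
3. f -> v, k -> g, s -> z, t -> d / V _ V: no change
surface: zaveziulireme

cell GRD=ak, CLASS=gu, NUM=du, SUR=ra:
underlying: du-vezuul-i-di-d
1. o -> e, u -> i / F C0 _: fires at position(s) 6: duveziulidid
2. 0 -> a / C _ C: no change
3. f -> v, k -> g, s -> z, t -> d / V _ V: no change
surface: duveziulidid

cell GRD=ak, CLASS=du, NUM=em, SUR=zo:
underlying: du-vezuul-av-d-ne
1. o -> e, u -> i / F C0 _: fires at position(s) 6: duveziulavdne
2. 0 -> a / C _ C: inserts after position(s) 10, 11: duveziulavadane
3. f -> v, k -> g, s -> z, t -> d / V _ V: no change
surface: duveziulavadane

cell GRD=ak, CLASS=pa, NUM=em, SUR=ib:
underlying: du-vezuul-n-s-ne
1. o -> e, u -> i / F C0 _: fires at position(s) 6: duveziulnsne
2. 0 -> a / C _ C: inserts after position(s) 8, 9, 10: duveziulanasane
3. f -> v, k -> g, s -> z, t -> d / V _ V: fires at position(s) 12: duveziulanazane
surface: duveziulanazane


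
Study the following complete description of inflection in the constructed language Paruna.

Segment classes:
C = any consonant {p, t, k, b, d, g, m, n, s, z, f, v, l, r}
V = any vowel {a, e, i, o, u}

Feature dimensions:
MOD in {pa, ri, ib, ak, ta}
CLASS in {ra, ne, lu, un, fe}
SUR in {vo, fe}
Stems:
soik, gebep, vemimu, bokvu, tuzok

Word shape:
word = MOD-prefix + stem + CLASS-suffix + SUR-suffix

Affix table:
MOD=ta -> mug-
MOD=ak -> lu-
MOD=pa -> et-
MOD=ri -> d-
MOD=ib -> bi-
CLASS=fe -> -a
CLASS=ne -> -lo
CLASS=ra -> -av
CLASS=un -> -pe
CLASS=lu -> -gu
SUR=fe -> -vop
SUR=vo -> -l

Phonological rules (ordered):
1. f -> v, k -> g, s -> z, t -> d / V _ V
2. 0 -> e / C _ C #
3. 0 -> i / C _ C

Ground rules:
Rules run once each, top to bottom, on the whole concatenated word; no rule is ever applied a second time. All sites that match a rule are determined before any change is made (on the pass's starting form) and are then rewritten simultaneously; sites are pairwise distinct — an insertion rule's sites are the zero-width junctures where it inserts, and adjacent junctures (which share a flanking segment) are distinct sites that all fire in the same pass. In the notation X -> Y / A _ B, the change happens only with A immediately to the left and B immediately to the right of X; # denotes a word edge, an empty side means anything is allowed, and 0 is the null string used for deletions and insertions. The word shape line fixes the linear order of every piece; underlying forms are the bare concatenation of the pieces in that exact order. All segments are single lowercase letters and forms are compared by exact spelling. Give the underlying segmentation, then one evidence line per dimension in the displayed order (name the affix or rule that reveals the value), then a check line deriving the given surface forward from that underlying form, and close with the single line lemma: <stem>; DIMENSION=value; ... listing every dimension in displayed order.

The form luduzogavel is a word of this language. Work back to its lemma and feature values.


underlying: lu-tuzok-av-l
MOD=ak - signalled by the affix lu-
CLASS=ra - signalled by the affix -av
SUR=vo - signalled by the affix -l
check: lutuzokavl -> luduzogavl -> luduzogavel -> luduzogavel
lemma: tuzok; MOD=ak; CLASS=ra; SUR=vo


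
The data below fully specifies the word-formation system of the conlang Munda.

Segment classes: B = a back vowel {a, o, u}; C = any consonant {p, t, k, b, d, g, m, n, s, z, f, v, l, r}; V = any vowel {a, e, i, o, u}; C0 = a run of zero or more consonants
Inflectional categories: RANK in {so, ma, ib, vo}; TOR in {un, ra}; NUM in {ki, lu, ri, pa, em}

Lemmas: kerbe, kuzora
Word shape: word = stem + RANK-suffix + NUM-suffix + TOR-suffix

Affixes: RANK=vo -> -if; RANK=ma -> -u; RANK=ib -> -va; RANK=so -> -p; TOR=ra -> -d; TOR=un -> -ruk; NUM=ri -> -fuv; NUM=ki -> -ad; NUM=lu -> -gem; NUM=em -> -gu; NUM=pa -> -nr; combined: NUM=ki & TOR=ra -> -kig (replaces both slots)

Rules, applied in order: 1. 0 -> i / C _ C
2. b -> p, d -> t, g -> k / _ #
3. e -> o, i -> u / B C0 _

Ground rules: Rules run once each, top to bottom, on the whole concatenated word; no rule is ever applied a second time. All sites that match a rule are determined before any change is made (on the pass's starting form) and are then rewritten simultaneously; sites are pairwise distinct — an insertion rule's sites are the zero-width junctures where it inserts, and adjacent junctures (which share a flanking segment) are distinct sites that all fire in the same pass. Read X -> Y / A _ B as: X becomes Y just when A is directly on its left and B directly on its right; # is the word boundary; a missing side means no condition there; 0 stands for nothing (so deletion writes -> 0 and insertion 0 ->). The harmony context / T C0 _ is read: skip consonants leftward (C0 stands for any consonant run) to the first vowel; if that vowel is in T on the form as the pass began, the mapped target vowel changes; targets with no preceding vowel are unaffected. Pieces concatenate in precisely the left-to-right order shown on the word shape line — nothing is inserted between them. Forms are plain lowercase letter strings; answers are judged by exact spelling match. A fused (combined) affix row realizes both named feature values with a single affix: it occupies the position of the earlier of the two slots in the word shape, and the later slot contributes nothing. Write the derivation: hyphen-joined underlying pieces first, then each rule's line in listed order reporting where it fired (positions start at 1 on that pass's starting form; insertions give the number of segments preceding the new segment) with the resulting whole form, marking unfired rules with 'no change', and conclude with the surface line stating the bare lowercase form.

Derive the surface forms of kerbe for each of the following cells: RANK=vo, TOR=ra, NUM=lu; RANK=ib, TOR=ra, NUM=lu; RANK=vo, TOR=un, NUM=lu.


cell RANK=vo, TOR=ra, NUM=lu:
underlying: kerbe-if-gem-d
1. 0 -> i / C _ C: inserts after position(s) 3, 7, 10: keribeifigemid
2. b -> p, d -> t, g -> k / _ #: fires at position(s) 14: keribeifigemit
3. e -> o, i -> u / B C0 _: no change
surface: keribeifigemit

cell RANK=ib, TOR=ra, NUM=lu:
underlying: kerbe-va-gem-d
1. 0 -> i / C _ C: inserts after position(s) 3, 10: keribevagemid
2. b -> p, d -> t, g -> k / _ #: fires at position(s) 13: keribevagemit
3. e -> o, i -> u / B C0 _: fires at position(s) 10: keribevagomit
surface: keribevagomit

cell RANK=vo, TOR=un, NUM=lu:
underlying: kerbe-if-gem-ruk
1. 0 -> i / C _ C: inserts after position(s) 3, 7, 10: keribeifigemiruk
2. b -> p, d -> t, g -> k / _ #: no change
3. e -> o, i -> u / B C0 _: no change
surface: keribeifigemiruk


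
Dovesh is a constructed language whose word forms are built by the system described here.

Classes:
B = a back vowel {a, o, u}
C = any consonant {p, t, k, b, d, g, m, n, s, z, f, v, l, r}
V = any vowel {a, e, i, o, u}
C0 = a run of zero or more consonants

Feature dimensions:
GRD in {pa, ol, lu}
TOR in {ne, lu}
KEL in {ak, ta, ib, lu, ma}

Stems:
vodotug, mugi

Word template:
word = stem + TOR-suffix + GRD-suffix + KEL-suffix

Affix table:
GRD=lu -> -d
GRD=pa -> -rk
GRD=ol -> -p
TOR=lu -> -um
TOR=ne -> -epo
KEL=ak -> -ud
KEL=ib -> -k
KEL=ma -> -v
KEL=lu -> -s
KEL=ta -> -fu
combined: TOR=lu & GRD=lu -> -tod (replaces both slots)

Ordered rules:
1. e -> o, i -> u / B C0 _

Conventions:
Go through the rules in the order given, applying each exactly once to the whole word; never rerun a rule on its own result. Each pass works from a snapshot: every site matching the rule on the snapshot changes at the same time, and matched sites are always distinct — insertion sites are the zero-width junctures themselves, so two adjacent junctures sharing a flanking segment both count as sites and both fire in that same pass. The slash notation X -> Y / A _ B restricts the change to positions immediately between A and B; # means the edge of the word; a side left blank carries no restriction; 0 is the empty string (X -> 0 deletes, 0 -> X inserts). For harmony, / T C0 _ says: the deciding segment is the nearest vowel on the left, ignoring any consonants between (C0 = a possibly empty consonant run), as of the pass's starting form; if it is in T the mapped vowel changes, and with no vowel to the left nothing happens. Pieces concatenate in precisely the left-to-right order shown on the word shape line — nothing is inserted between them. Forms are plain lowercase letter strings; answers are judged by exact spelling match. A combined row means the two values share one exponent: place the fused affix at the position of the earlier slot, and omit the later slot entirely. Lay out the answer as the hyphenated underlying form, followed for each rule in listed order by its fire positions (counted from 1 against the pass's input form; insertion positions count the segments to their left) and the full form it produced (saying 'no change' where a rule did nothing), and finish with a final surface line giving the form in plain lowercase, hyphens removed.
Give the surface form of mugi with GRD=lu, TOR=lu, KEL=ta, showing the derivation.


underlying: mugi-tod-fu
1. e -> o, i -> u / B C0 _: fires at position(s) 4: mugutodfu
surface: mugutodfu


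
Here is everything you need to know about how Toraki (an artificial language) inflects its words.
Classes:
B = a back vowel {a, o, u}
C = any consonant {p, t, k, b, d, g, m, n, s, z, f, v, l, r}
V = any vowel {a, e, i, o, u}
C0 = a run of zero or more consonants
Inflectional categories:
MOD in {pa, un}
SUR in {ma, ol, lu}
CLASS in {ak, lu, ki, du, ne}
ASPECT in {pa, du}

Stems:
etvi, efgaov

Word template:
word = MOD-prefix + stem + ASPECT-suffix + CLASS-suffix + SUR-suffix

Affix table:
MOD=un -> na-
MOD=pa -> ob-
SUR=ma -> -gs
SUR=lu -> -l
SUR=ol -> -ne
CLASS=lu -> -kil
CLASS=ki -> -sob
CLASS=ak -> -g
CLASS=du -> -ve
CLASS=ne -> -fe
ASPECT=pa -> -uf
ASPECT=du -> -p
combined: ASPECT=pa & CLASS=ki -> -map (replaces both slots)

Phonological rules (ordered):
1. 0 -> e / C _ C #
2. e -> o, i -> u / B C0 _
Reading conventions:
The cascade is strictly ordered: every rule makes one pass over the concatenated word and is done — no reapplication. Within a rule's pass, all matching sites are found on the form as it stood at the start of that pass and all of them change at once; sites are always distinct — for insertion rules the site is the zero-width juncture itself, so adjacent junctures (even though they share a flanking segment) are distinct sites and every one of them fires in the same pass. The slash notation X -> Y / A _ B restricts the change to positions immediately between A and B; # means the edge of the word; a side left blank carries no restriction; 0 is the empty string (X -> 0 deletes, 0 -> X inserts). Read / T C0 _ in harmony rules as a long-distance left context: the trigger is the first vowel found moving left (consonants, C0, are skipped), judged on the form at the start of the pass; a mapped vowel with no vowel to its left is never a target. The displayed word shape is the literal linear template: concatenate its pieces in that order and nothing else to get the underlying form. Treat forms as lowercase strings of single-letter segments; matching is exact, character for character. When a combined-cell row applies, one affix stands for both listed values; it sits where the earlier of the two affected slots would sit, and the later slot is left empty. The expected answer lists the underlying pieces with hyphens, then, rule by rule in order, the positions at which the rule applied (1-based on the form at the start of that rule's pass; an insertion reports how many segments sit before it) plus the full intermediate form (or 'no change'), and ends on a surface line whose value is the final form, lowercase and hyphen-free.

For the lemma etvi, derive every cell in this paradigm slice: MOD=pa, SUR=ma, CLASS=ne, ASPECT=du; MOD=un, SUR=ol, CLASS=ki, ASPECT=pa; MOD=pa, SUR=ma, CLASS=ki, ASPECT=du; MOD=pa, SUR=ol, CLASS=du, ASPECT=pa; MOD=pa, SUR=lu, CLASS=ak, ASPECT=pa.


cell MOD=pa, SUR=ma, CLASS=ne, ASPECT=du:
underlying: ob-etvi-p-fe-gs
1. 0 -> e / C _ C #: inserts after position(s) 10: obetvipfeges
2. e -> o, i -> u / B C0 _: fires at position(s) 3: obotvipfeges
surface: obotvipfeges

cell MOD=un, SUR=ol, CLASS=ki, ASPECT=pa:
underlying: na-etvi-map-ne
1. 0 -> e / C _ C #: no change
2. e -> o, i -> u / B C0 _: fires at position(s) 3, 11: naotvimapno
surface: naotvimapno

cell MOD=pa, SUR=ma, CLASS=ki, ASPECT=du:
underlying: ob-etvi-p-sob-gs
1. 0 -> e / C _ C #: inserts after position(s) 11: obetvipsobges
2. e -> o, i -> u / B C0 _: fires at position(s) 3, 12: obotvipsobgos
surface: obotvipsobgos

cell MOD=pa, SUR=ol, CLASS=du, ASPECT=pa:
underlying: ob-etvi-uf-ve-ne
1. 0 -> e / C _ C #: no change
2. e -> o, i -> u / B C0 _: fires at position(s) 3, 10: obotviufvone
surface: obotviufvone

cell MOD=pa, SUR=lu, CLASS=ak, ASPECT=pa:
underlying: ob-etvi-uf-g-l
1. 0 -> e / C _ C #: inserts after position(s) 9: obetviufgel
2. e -> o, i -> u / B C0 _: fires at position(s) 3, 10: obotviufgol
surface: obotviufgol


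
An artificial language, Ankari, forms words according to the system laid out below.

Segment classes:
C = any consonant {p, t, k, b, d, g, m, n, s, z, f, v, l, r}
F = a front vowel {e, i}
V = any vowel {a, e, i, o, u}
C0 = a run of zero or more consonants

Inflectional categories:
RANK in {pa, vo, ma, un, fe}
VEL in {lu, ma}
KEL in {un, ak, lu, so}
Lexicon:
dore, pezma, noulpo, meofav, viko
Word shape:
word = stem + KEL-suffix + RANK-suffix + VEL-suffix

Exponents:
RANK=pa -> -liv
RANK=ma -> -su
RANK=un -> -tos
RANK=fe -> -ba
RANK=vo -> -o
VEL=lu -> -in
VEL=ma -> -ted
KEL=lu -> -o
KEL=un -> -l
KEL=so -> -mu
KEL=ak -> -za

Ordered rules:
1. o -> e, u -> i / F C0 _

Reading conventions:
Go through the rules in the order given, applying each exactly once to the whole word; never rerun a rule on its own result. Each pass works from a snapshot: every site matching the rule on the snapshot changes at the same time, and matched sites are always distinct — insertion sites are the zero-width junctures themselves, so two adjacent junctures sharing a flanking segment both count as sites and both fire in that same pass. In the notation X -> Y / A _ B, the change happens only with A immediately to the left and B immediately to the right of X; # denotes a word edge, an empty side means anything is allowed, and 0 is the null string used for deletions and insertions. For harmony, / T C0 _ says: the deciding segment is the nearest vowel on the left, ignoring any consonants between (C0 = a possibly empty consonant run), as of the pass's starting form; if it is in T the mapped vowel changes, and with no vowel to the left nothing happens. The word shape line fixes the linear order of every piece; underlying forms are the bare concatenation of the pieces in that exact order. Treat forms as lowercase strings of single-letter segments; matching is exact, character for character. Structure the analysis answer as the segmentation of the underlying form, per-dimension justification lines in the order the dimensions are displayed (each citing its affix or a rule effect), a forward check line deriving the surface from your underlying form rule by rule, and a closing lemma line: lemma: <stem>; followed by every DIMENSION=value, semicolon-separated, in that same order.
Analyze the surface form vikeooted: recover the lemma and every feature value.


underlying: viko-o-o-ted
RANK=vo - signalled by the affix -o
VEL=ma - signalled by the affix -ted
KEL=lu - signalled by the affix -o
check: vikoooted -> vikeooted
lemma: viko; RANK=vo; VEL=ma; KEL=lu


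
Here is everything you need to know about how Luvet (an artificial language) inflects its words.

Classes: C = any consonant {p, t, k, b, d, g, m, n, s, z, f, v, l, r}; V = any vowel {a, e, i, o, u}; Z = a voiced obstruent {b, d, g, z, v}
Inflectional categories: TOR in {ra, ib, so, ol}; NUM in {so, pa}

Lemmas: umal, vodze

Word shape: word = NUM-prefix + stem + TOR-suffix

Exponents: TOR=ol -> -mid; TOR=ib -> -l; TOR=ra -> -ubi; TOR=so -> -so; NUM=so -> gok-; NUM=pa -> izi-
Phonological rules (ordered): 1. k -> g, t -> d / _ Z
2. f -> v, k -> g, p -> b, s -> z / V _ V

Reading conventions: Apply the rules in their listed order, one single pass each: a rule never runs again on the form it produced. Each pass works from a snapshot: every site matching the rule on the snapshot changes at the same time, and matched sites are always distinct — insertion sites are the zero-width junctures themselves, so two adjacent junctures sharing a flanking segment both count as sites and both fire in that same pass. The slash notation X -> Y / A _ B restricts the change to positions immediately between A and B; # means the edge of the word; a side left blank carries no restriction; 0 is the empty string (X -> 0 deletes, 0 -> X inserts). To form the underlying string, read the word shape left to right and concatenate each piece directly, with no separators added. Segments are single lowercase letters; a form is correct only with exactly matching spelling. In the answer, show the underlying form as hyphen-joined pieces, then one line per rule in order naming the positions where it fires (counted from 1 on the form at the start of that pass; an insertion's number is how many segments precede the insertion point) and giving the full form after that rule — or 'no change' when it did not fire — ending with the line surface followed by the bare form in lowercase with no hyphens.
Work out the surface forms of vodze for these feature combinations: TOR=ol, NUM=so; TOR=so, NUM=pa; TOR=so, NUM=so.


cell TOR=ol, NUM=so:
underlying: gok-vodze-mid
1. k -> g, t -> d / _ Z: fires at position(s) 3: gogvodzemid
2. f -> v, k -> g, p -> b, s -> z / V _ V: no change
surface: gogvodzemid

cell TOR=so, NUM=pa:
underlying: izi-vodze-so
1. k -> g, t -> d / _ Z: no change
2. f -> v, k -> g, p -> b, s -> z / V _ V: fires at position(s) 9: izivodzezo
surface: izivodzezo

cell TOR=so, NUM=so:
underlying: gok-vodze-so
1. k -> g, t -> d / _ Z: fires at position(s) 3: gogvodzeso
2. f -> v, k -> g, p -> b, s -> z / V _ V: fires at position(s) 9: gogvodzezo
surface: gogvodzezo


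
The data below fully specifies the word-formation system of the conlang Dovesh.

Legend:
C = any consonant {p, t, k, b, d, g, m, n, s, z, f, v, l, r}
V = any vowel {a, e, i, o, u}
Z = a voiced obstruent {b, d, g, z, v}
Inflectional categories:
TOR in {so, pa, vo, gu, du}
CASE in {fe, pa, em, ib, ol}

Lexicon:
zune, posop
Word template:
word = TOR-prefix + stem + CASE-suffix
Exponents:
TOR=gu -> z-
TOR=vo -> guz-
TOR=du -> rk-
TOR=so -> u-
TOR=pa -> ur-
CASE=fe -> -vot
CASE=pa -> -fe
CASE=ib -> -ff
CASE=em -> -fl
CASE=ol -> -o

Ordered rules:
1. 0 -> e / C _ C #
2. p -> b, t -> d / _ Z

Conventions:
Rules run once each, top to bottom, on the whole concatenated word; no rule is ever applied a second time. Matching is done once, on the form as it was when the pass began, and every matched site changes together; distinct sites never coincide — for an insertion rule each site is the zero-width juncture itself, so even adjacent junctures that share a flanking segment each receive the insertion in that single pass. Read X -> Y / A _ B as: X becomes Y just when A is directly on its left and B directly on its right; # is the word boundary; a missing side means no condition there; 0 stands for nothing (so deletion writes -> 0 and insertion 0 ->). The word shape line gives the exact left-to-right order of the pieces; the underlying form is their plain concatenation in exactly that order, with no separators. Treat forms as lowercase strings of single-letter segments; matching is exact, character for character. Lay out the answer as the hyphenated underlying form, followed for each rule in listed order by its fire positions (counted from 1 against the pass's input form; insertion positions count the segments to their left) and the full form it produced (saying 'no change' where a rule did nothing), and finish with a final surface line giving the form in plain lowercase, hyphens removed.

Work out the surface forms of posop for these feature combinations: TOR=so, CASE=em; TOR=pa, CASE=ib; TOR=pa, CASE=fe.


cell TOR=so, CASE=em:
underlying: u-posop-fl
1. 0 -> e / C _ C #: inserts after position(s) 7: uposopfel
2. p -> b, t -> d / _ Z: no change
surface: uposopfel

cell TOR=pa, CASE=ib:
underlying: ur-posop-ff
1. 0 -> e / C _ C #: inserts after position(s) 8: urposopfef
2. p -> b, t -> d / _ Z: no change
surface: urposopfef

cell TOR=pa, CASE=fe:
underlying: ur-posop-vot
1. 0 -> e / C _ C #: no change
2. p -> b, t -> d / _ Z: fires at position(s) 7: urposobvot
surface: urposobvot
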